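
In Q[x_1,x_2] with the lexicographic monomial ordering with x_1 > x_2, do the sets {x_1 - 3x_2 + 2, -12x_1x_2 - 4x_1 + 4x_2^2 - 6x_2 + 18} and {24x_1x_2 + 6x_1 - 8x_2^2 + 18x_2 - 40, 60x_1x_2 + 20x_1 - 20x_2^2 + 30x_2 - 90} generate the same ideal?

Since reduced Gröbner bases are canonical representatives of ideals under a given ordering, it suffices to compute and compare them.
Buchberger on the first generating set:
f_1 = x_1 - 3x_2 + 2, LT = x_1.
f_2 = -12x_1x_2 - 4x_1 + 4x_2^2 - 6x_2 + 18, LT = x_1x_2.

S(f_1,f_2): lcm = x_1x_2. S = -1/3x_1 - 8/3x_2^2 + 3/2x_2 + 3/2.
  reduce S modulo (f_1, f_2):
  remainder -8/3x_2^2 + 1/2x_2 + 13/6 ≠ 0; add g_3 = -8/3x_2^2 + 1/2x_2 + 13/6 to the basis.

The other S-polynomials (S(f_1,g_3), S(f_2,g_3)) all reduce to 0 modulo the current basis, so we have a Gröbner basis.
Inter-reduce: drop elements whose leading term is divisible by another's, tail-reduce, and make monic.
Reduced Gröbner basis: {x_1 - 3x_2 + 2, x_2^2 - 3/16x_2 - 13/16}.

Buchberger on the second generating set:
h_1 = 24x_1x_2 + 6x_1 - 8x_2^2 + 18x_2 - 40, LT = x_1x_2.
h_2 = 60x_1x_2 + 20x_1 - 20x_2^2 + 30x_2 - 90, LT = x_1x_2.

S(h_1,h_2): lcm = x_1x_2. S = -1/12x_1 + 1/4x_2 - 1/6.
  reduce S modulo (h_1, h_2):
  remainder -1/12x_1 + 1/4x_2 - 1/6 ≠ 0; add k_3 = -1/12x_1 + 1/4x_2 - 1/6 to the basis.

S(h_1,k_3): lcm = x_1x_2. S = 1/4x_1 + 8/3x_2^2 - 5/4x_2 - 5/3.
  reduce S modulo (h_1, h_2, k_3):
  remainder 8/3x_2^2 - 1/2x_2 - 13/6 ≠ 0; add k_4 = 8/3x_2^2 - 1/2x_2 - 13/6 to the basis.

The other S-polynomials (S(h_2,k_3), S(h_1,k_4), S(h_2,k_4), S(k_3,k_4)) all reduce to 0 modulo the current basis, so we have a Gröbner basis.
Inter-reduce: drop elements whose leading term is divisible by another's, tail-reduce, and make monic.
Reduced Gröbner basis: {x_1 - 3x_2 + 2, x_2^2 - 3/16x_2 - 13/16}.

Same reduced basis, so the two generating sets span the same ideal.

Yes, the ideals are equal.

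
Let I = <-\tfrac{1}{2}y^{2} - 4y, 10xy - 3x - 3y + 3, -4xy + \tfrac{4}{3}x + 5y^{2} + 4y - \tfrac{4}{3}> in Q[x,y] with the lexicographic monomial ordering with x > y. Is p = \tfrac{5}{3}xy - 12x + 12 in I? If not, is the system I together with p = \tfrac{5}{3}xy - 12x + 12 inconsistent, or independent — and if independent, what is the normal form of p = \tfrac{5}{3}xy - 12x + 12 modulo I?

\tfrac{5}{3}xy - 12x + 12 lies in I (it reduces to 0).

First compute the reduced Gröbner basis of I by Buchberger's algorithm.
f_1 = -\tfrac{1}{2}y^{2} - 4y, LT = y^{2}.
f_2 = 10xy - 3x - 3y + 3, LT = xy.
f_3 = -4xy + \tfrac{4}{3}x + 5y^{2} + 4y - \tfrac{4}{3}, LT = xy.

S(f_1,f_2): lcm = xy^{2}. S = \tfrac{83}{10}xy + \tfrac{3}{10}y^{2} - \tfrac{3}{10}y.
  leading term xy: subtract (\tfrac{83}{100})·f_2 from \tfrac{83}{10}xy + \tfrac{3}{10}y^{2} - \tfrac{3}{10}y → \tfrac{249}{100}x + \tfrac{3}{10}y^{2} + \tfrac{219}{100}y - \tfrac{249}{100}
  leading term x: no divisor's leading term divides it; move \tfrac{249}{100}x to the remainder.
  leading term y^{2}: subtract (-\tfrac{3}{5})·f_1 from \tfrac{3}{10}y^{2} + \tfrac{219}{100}y - \tfrac{249}{100} → -\tfrac{21}{100}y - \tfrac{249}{100}
  leading term y: no divisor's leading term divides it; move -\tfrac{21}{100}y to the remainder.
  leading term 1: no divisor's leading term divides it; move -\tfrac{249}{100} to the remainder.
  remainder \tfrac{249}{100}x - \tfrac{21}{100}y - \tfrac{249}{100} ≠ 0; add h_4 = \tfrac{249}{100}x - \tfrac{21}{100}y - \tfrac{249}{100} to the basis.

S(f_1,f_3): lcm = xy^{2}. S = \tfrac{25}{3}xy + \tfrac{5}{4}y^{3} + y^{2} - \tfrac{1}{3}y.
  leading term xy: subtract (\tfrac{5}{6})·f_2 from \tfrac{25}{3}xy + \tfrac{5}{4}y^{3} + y^{2} - \tfrac{1}{3}y → \tfrac{5}{2}x + \tfrac{5}{4}y^{3} + y^{2} + \tfrac{13}{6}y - \tfrac{5}{2}
  leading term x: subtract (\tfrac{250}{249})·h_4 from \tfrac{5}{2}x + \tfrac{5}{4}y^{3} + y^{2} + \tfrac{13}{6}y - \tfrac{5}{2} → \tfrac{5}{4}y^{3} + y^{2} + \tfrac{592}{249}y
  leading term y^{3}: subtract (-\tfrac{5}{2}y)·f_1 from \tfrac{5}{4}y^{3} + y^{2} + \tfrac{592}{249}y → -9y^{2} + \tfrac{592}{249}y
  leading term y^{2}: subtract (18)·f_1 from -9y^{2} + \tfrac{592}{249}y → \tfrac{18520}{249}y
  leading term y: no divisor's leading term divides it; move \tfrac{18520}{249}y to the remainder.
  remainder \tfrac{18520}{249}y ≠ 0; add h_5 = \tfrac{18520}{249}y to the basis.

The other S-polynomials (S(f_2,f_3), S(f_1,h_4), S(f_2,h_4), S(f_3,h_4), S(f_1,h_5), S(f_2,h_5), S(f_3,h_5), S(h_4,h_5)) all reduce to 0 modulo the current basis, so we have a Gröbner basis.
Inter-reduce: drop elements whose leading term is divisible by another's, tail-reduce, and make monic.
Reduced Gröbner basis: {x - 1, y}.
Label its elements g_1 = x - 1, g_2 = y.

Reduce p = \tfrac{5}{3}xy - 12x + 12 modulo G:
  leading term xy: subtract (\tfrac{5}{3}y)·g_1 from \tfrac{5}{3}xy - 12x + 12 → -12x + \tfrac{5}{3}y + 12
  leading term x: subtract (-12)·g_1 from -12x + \tfrac{5}{3}y + 12 → \tfrac{5}{3}y
  leading term y: subtract (\tfrac{5}{3})·g_2 from \tfrac{5}{3}y → 0
  normal form = 0.
Since the normal form is 0, p ∈ I.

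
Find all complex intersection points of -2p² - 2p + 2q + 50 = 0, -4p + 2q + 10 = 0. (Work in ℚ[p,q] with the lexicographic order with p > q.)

{(-4, -13), (5, 5)}

Compute a lex Gröbner basis by Buchberger's algorithm.
f_1 = -2p² - 2p + 2q + 50, LT = p².
f_2 = -4p + 2q + 10, LT = p.

S(f_1,f_2): lcm = p². S = ½pq + 7/2p - q - 25.
  reduce S modulo (f_1, f_2):
  remainder ¼q² + 2q - 65/4 ≠ 0; add h_3 = ¼q² + 2q - 65/4 to the basis.

The other S-polynomials (S(f_1,h_3), S(f_2,h_3)) all reduce to 0 modulo the current basis, so we have a Gröbner basis.
Inter-reduce: drop elements whose leading term is divisible by another's, tail-reduce, and make monic.
Reduced Gröbner basis: {p - ½q - 5/2, q² + 8q - 65}.

A lex Gröbner basis eliminates variables successively. Here q² + 8q - 65 depends only on q, with roots {-13, 5}; lifting each root through the earlier basis elements recovers the full solutions.
  q = -13: the earlier basis element becomes p + 4 = 0, giving p = -4 — point (-4, -13).
  q = 5: the earlier basis element becomes p - 5 = 0, giving p = 5 — point (5, 5).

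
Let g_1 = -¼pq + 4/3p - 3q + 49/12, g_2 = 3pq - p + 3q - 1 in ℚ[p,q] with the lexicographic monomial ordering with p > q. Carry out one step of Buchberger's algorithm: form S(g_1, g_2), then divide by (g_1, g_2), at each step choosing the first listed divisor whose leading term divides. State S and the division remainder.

S(g_1, g_2) = -5p + 11q - 16; remainder on division = -5p + 11q - 16.

lcm(LM(g_1), LM(g_2)) = pq.
S = (lcm/LT(g_1))·g_1 − (lcm/LT(g_2))·g_2 = -5p + 11q - 16.
Reduce S modulo (g_1, g_2) in that order:
  leading term p: no divisor's leading term divides it; move -5p to the remainder.
  leading term q: no divisor's leading term divides it; move 11q to the remainder.
  leading term 1: no divisor's leading term divides it; move -16 to the remainder.
The remainder -5p + 11q - 16 is nonzero, so it would be added as the next basis element.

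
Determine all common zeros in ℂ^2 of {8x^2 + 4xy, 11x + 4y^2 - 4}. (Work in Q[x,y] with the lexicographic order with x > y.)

{(0, -1), (0, 1), (-11/32 + sqrt(377)/32, 11/16 - sqrt(377)/16), (-sqrt(377)/32 - 11/32, 11/16 + sqrt(377)/16)}

Compute a lex Gröbner basis by Buchberger's algorithm.
f_1 = 8x^2 + 4xy, LT = x^2.
f_2 = 11x + 4y^2 - 4, LT = x.

S(f_1,f_2): lcm = x^2. S = -4/11xy^2 + 1/2xy + 4/11x.
  reduce S modulo (f_1, f_2):
  remainder 16/121y^4 - 2/11y^3 - 32/121y^2 + 2/11y + 16/121 ≠ 0; add h_3 = 16/121y^4 - 2/11y^3 - 32/121y^2 + 2/11y + 16/121 to the basis.

The other S-polynomials (S(f_1,h_3), S(f_2,h_3)) all reduce to 0 modulo the current basis, so we have a Gröbner basis.
Inter-reduce: drop elements whose leading term is divisible by another's, tail-reduce, and make monic.
Reduced Gröbner basis: {x + 4/11y^2 - 4/11, y^4 - 11/8y^3 - 2y^2 + 11/8y + 1}.

Since the basis is lex-ordered, y^4 - 11/8y^3 - 2y^2 + 11/8y + 1 is univariate in y. Its roots are {-1, 1, 11/16 - sqrt(377)/16, 11/16 + sqrt(377)/16}. Back-substituting each root into the other basis elements fixes the other coordinates.
  y = -1: the earlier basis element becomes x = 0, giving x = 0 — point (0, -1).
  y = 1: the earlier basis element becomes x = 0, giving x = 0 — point (0, 1).
  y = 11/16 - sqrt(377)/16: the earlier basis element becomes x - sqrt(377)/32 + 11/32 = 0, giving x = -11/32 + sqrt(377)/32 — point (-11/32 + sqrt(377)/32, 11/16 - sqrt(377)/16).
  y = 11/16 + sqrt(377)/16: the earlier basis element becomes x + 11/32 + sqrt(377)/32 = 0, giving x = -sqrt(377)/32 - 11/32 — point (-sqrt(377)/32 - 11/32, 11/16 + sqrt(377)/16).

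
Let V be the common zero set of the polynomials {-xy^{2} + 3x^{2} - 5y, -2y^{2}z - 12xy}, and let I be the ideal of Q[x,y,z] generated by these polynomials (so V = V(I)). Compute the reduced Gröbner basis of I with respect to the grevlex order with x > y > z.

f_1 = -xy^{2} + 3x^{2} - 5y, LT = xy^{2}.
f_2 = -2y^{2}z - 12xy, LT = y^{2}z.

S(f_1,f_2): lcm = xy^{2}z. S = -6x^{2}y - 3x^{2}z + 5yz.
  leading term x^{2}y: no divisor's leading term divides it; move -6x^{2}y to the remainder.
  leading term x^{2}z: no divisor's leading term divides it; move -3x^{2}z to the remainder.
  leading term yz: no divisor's leading term divides it; move 5yz to the remainder.
  remainder -6x^{2}y - 3x^{2}z + 5yz ≠ 0; add g_3 = -6x^{2}y - 3x^{2}z + 5yz to the basis.

S(f_1,g_3): lcm = x^{2}y^{2}. S = -\tfrac{1}{2}x^{2}yz - 3x^{3} + \tfrac{5}{6}y^{2}z + 5xy.
  leading term x^{2}yz: subtract (\tfrac{1}{12}z)·g_3 from -\tfrac{1}{2}x^{2}yz - 3x^{3} + \tfrac{5}{6}y^{2}z + 5xy → \tfrac{1}{4}x^{2}z^{2} - 3x^{3} + \tfrac{5}{6}y^{2}z - \tfrac{5}{12}yz^{2} + 5xy
  leading term x^{2}z^{2}: no divisor's leading term divides it; move \tfrac{1}{4}x^{2}z^{2} to the remainder.
  leading term x^{3}: no divisor's leading term divides it; move -3x^{3} to the remainder.
  leading term y^{2}z: subtract (-\tfrac{5}{12})·f_2 from \tfrac{5}{6}y^{2}z - \tfrac{5}{12}yz^{2} + 5xy → -\tfrac{5}{12}yz^{2}
  leading term yz^{2}: no divisor's leading term divides it; move -\tfrac{5}{12}yz^{2} to the remainder.
  remainder \tfrac{1}{4}x^{2}z^{2} - 3x^{3} - \tfrac{5}{12}yz^{2} ≠ 0; add g_4 = \tfrac{1}{4}x^{2}z^{2} - 3x^{3} - \tfrac{5}{12}yz^{2} to the basis.

The other S-polynomials (S(f_2,g_3), S(f_1,g_4), S(f_2,g_4), S(g_3,g_4)) all reduce to 0 modulo the current basis, so we have a Gröbner basis.

G = {x^{2}z^{2} - 12x^{3} - \tfrac{5}{3}yz^{2}, x^{2}y + \tfrac{1}{2}x^{2}z - \tfrac{5}{6}yz, xy^{2} - 3x^{2} + 5y, y^{2}z + 6xy}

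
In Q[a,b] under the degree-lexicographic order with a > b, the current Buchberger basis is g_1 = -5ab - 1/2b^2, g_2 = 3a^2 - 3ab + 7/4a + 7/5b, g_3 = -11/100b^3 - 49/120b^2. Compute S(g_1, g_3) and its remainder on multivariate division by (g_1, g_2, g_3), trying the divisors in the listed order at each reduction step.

lcm(LM(g_1), LM(g_3)) = ab^3.
S = (lcm/LT(g_1))·g_1 − (lcm/LT(g_3))·g_3 = 1/10b^4 - 245/66ab^2.
Reduce S modulo (g_1, g_2, g_3) in that order:
  leading term b^4: subtract (-10/11b)·g_3 from 1/10b^4 - 245/66ab^2 → -245/66ab^2 - 49/132b^3
  leading term ab^2: subtract (49/66b)·g_1 from -245/66ab^2 - 49/132b^3 → 0
The remainder is 0, so this S-polynomial contributes no new basis element.

S(g_1, g_3) = 1/10b^4 - 245/66ab^2; remainder on division = 0.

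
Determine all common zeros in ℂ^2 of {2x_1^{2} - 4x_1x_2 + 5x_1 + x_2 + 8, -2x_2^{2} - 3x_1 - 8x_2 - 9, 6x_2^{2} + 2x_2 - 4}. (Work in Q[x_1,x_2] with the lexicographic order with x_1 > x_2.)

Compute a lex Gröbner basis by Buchberger's algorithm.
f_1 = 2x_1^{2} - 4x_1x_2 + 5x_1 + x_2 + 8, LT = x_1^{2}.
f_2 = -3x_1 - 2x_2^{2} - 8x_2 - 9, LT = x_1.
f_3 = 6x_2^{2} + 2x_2 - 4, LT = x_2^{2}.

S(f_1,f_2): lcm = x_1^{2}. S = -\tfrac{2}{3}x_1x_2^{2} - \tfrac{14}{3}x_1x_2 - \tfrac{1}{2}x_1 + \tfrac{1}{2}x_2 + 4.
  leading term x_1x_2^{2}: subtract (\tfrac{2}{9}x_2^{2})·f_2 from -\tfrac{2}{3}x_1x_2^{2} - \tfrac{14}{3}x_1x_2 - \tfrac{1}{2}x_1 + \tfrac{1}{2}x_2 + 4 → -\tfrac{14}{3}x_1x_2 - \tfrac{1}{2}x_1 + \tfrac{4}{9}x_2^{4} + \tfrac{16}{9}x_2^{3} + 2x_2^{2} + \tfrac{1}{2}x_2 + 4
  leading term x_1x_2: subtract (\tfrac{14}{9}x_2)·f_2 from -\tfrac{14}{3}x_1x_2 - \tfrac{1}{2}x_1 + \tfrac{4}{9}x_2^{4} + \tfrac{16}{9}x_2^{3} + 2x_2^{2} + \tfrac{1}{2}x_2 + 4 → -\tfrac{1}{2}x_1 + \tfrac{4}{9}x_2^{4} + \tfrac{44}{9}x_2^{3} + \tfrac{130}{9}x_2^{2} + \tfrac{29}{2}x_2 + 4
  leading term x_1: subtract (\tfrac{1}{6})·f_2 from -\tfrac{1}{2}x_1 + \tfrac{4}{9}x_2^{4} + \tfrac{44}{9}x_2^{3} + \tfrac{130}{9}x_2^{2} + \tfrac{29}{2}x_2 + 4 → \tfrac{4}{9}x_2^{4} + \tfrac{44}{9}x_2^{3} + \tfrac{133}{9}x_2^{2} + \tfrac{95}{6}x_2 + \tfrac{11}{2}
  leading term x_2^{4}: subtract (\tfrac{2}{27}x_2^{2})·f_3 from \tfrac{4}{9}x_2^{4} + \tfrac{44}{9}x_2^{3} + \tfrac{133}{9}x_2^{2} + \tfrac{95}{6}x_2 + \tfrac{11}{2} → \tfrac{128}{27}x_2^{3} + \tfrac{407}{27}x_2^{2} + \tfrac{95}{6}x_2 + \tfrac{11}{2}
  leading term x_2^{3}: subtract (\tfrac{64}{81}x_2)·f_3 from \tfrac{128}{27}x_2^{3} + \tfrac{407}{27}x_2^{2} + \tfrac{95}{6}x_2 + \tfrac{11}{2} → \tfrac{1093}{81}x_2^{2} + \tfrac{3077}{162}x_2 + \tfrac{11}{2}
  leading term x_2^{2}: subtract (\tfrac{1093}{486})·f_3 from \tfrac{1093}{81}x_2^{2} + \tfrac{3077}{162}x_2 + \tfrac{11}{2} → \tfrac{7045}{486}x_2 + \tfrac{7045}{486}
  leading term x_2: no divisor's leading term divides it; move \tfrac{7045}{486}x_2 to the remainder.
  leading term 1: no divisor's leading term divides it; move \tfrac{7045}{486} to the remainder.
  remainder \tfrac{7045}{486}x_2 + \tfrac{7045}{486} ≠ 0; add h_4 = \tfrac{7045}{486}x_2 + \tfrac{7045}{486} to the basis.

The other S-polynomials (S(f_1,f_3), S(f_2,f_3), S(f_1,h_4), S(f_2,h_4), S(f_3,h_4)) all reduce to 0 modulo the current basis, so we have a Gröbner basis.
Inter-reduce: drop elements whose leading term is divisible by another's, tail-reduce, and make monic.
Reduced Gröbner basis: {x_1 + 1, x_2 + 1}.

A lex Gröbner basis eliminates variables successively. Here x_2 + 1 depends only on x_2, with roots {-1}; lifting each root through the earlier basis elements recovers the full solutions.
  x_2 = -1: the earlier basis element becomes x_1 + 1 = 0, giving x_1 = -1 — point (-1, -1).

{(-1, -1)}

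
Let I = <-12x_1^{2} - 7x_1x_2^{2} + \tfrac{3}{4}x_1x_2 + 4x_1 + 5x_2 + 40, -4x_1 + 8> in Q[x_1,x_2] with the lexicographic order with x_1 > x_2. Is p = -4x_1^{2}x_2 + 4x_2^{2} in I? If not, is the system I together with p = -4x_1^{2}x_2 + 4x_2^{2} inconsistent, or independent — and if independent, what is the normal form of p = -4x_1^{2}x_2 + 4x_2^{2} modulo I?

First compute the reduced Gröbner basis of I by Buchberger's algorithm.
f_1 = -12x_1^{2} - 7x_1x_2^{2} + \tfrac{3}{4}x_1x_2 + 4x_1 + 5x_2 + 40, LT = x_1^{2}.
f_2 = -4x_1 + 8, LT = x_1.

S(f_1,f_2): lcm = x_1^{2}. S = \tfrac{7}{12}x_1x_2^{2} - \tfrac{1}{16}x_1x_2 + \tfrac{5}{3}x_1 - \tfrac{5}{12}x_2 - \tfrac{10}{3}.
  leading term x_1x_2^{2}: subtract (-\tfrac{7}{48}x_2^{2})·f_2 from \tfrac{7}{12}x_1x_2^{2} - \tfrac{1}{16}x_1x_2 + \tfrac{5}{3}x_1 - \tfrac{5}{12}x_2 - \tfrac{10}{3} → -\tfrac{1}{16}x_1x_2 + \tfrac{5}{3}x_1 + \tfrac{7}{6}x_2^{2} - \tfrac{5}{12}x_2 - \tfrac{10}{3}
  leading term x_1x_2: subtract (\tfrac{1}{64}x_2)·f_2 from -\tfrac{1}{16}x_1x_2 + \tfrac{5}{3}x_1 + \tfrac{7}{6}x_2^{2} - \tfrac{5}{12}x_2 - \tfrac{10}{3} → \tfrac{5}{3}x_1 + \tfrac{7}{6}x_2^{2} - \tfrac{13}{24}x_2 - \tfrac{10}{3}
  leading term x_1: subtract (-\tfrac{5}{12})·f_2 from \tfrac{5}{3}x_1 + \tfrac{7}{6}x_2^{2} - \tfrac{13}{24}x_2 - \tfrac{10}{3} → \tfrac{7}{6}x_2^{2} - \tfrac{13}{24}x_2
  leading term x_2^{2}: no divisor's leading term divides it; move \tfrac{7}{6}x_2^{2} to the remainder.
  leading term x_2: no divisor's leading term divides it; move -\tfrac{13}{24}x_2 to the remainder.
  remainder \tfrac{7}{6}x_2^{2} - \tfrac{13}{24}x_2 ≠ 0; add h_3 = \tfrac{7}{6}x_2^{2} - \tfrac{13}{24}x_2 to the basis.

S(f_1,h_3): leading monomials are coprime, so the S-polynomial reduces to 0 (Buchberger's first criterion).
S(f_2,h_3): leading monomials are coprime, so the S-polynomial reduces to 0 (Buchberger's first criterion).
Every S-polynomial of the final basis reduces to 0, so we have a Gröbner basis.
Inter-reduce: drop elements whose leading term is divisible by another's, tail-reduce, and make monic.
Reduced Gröbner basis: {x_1 - 2, x_2^{2} - \tfrac{13}{28}x_2}.
Label its elements g_1 = x_1 - 2, g_2 = x_2^{2} - \tfrac{13}{28}x_2.

Reduce p = -4x_1^{2}x_2 + 4x_2^{2} modulo G:
  leading term x_1^{2}x_2: subtract (-4x_1x_2)·g_1 from -4x_1^{2}x_2 + 4x_2^{2} → -8x_1x_2 + 4x_2^{2}
  leading term x_1x_2: subtract (-8x_2)·g_1 from -8x_1x_2 + 4x_2^{2} → 4x_2^{2} - 16x_2
  leading term x_2^{2}: subtract (4)·g_2 from 4x_2^{2} - 16x_2 → -\tfrac{99}{7}x_2
  leading term x_2: no divisor's leading term divides it; move -\tfrac{99}{7}x_2 to the remainder.
  normal form = -\tfrac{99}{7}x_2.
The normal form is nonzero, so p ∉ I. Since p minus its normal form lies in I, I + (p) = I + (r) where r = -\tfrac{99}{7}x_2; decide whether this ideal is the whole ring.
Run Buchberger on G together with r (pairs among the g_i already reduce to 0 since G is a Gröbner basis):
g_1 = x_1 - 2, LT = x_1.
g_2 = x_2^{2} - \tfrac{13}{28}x_2, LT = x_2^{2}.
r = -\tfrac{99}{7}x_2, LT = x_2.

S(g_1,g_2): leading monomials are coprime, so the S-polynomial reduces to 0 (Buchberger's first criterion).
S(g_1,r): leading monomials are coprime, so the S-polynomial reduces to 0 (Buchberger's first criterion).
S(g_2,r): lcm = x_2^{2}. S = -\tfrac{13}{28}x_2.
  leading term x_2: subtract (\tfrac{13}{396})·r from -\tfrac{13}{28}x_2 → 0
  remainder 0.

Every S-polynomial of the final basis reduces to 0, so we have a Gröbner basis.
Inter-reduce: drop elements whose leading term is divisible by another's, tail-reduce, and make monic.
Reduced Gröbner basis: {x_1 - 2, x_2}.
The reduced Gröbner basis of I + (p) is {x_1 - 2, x_2} ≠ {1}, a proper ideal, so the enlarged system stays consistent: p is independent of I, with normal form -\tfrac{99}{7}x_2.

-4x_1^{2}x_2 + 4x_2^{2} is independent of I; its normal form modulo I is -\tfrac{99}{7}x_2.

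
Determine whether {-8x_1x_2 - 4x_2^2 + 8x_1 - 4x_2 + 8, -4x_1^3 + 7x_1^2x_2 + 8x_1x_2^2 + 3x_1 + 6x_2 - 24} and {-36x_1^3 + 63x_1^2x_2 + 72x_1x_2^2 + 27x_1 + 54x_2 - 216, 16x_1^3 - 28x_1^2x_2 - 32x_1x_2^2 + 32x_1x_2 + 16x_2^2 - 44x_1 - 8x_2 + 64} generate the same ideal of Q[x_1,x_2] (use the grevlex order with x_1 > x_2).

Yes, the ideals are equal.

Two ideals are equal iff their reduced Gröbner bases coincide (the reduced basis is unique for a fixed ordering).
Buchberger on the first generating set:
f_1 = -8x_1x_2 - 4x_2^2 + 8x_1 - 4x_2 + 8, LT = x_1x_2.
f_2 = -4x_1^3 + 7x_1^2x_2 + 8x_1x_2^2 + 3x_1 + 6x_2 - 24, LT = x_1^3.

S(f_1,f_2): lcm = x_1^3x_2. S = 9/4x_1^2x_2^2 + 2x_1x_2^3 - x_1^3 + 1/2x_1^2x_2 - x_1^2 + 3/4x_1x_2 + 3/2x_2^2 - 6x_2.
  reduce S modulo (f_1, f_2):
  remainder -7/16x_2^4 + 15/16x_2^3 + 31/8x_2^2 - 81/8x_2 + 23/4 ≠ 0; add g_3 = -7/16x_2^4 + 15/16x_2^3 + 31/8x_2^2 - 81/8x_2 + 23/4 to the basis.

The other S-polynomials (S(f_1,g_3), S(f_2,g_3)) all reduce to 0 modulo the current basis, so we have a Gröbner basis.
Inter-reduce: drop elements whose leading term is divisible by another's, tail-reduce, and make monic.
Reduced Gröbner basis: {x_2^4 - 15/7x_2^3 - 62/7x_2^2 + 162/7x_2 - 92/7, x_1^3 + 9/16x_2^3 - 7/4x_1^2 + 11/16x_2^2 - 11/4x_1 - 5/2x_2 + 23/4, x_1x_2 + 1/2x_2^2 - x_1 + 1/2x_2 - 1}.

Buchberger on the second generating set:
h_1 = -36x_1^3 + 63x_1^2x_2 + 72x_1x_2^2 + 27x_1 + 54x_2 - 216, LT = x_1^3.
h_2 = 16x_1^3 - 28x_1^2x_2 - 32x_1x_2^2 + 32x_1x_2 + 16x_2^2 - 44x_1 - 8x_2 + 64, LT = x_1^3.

S(h_1,h_2): lcm = x_1^3. S = -2x_1x_2 - x_2^2 + 2x_1 - x_2 + 2.
  reduce S modulo (h_1, h_2):
  remainder -2x_1x_2 - x_2^2 + 2x_1 - x_2 + 2 ≠ 0; add k_3 = -2x_1x_2 - x_2^2 + 2x_1 - x_2 + 2 to the basis.

S(h_1,k_3): lcm = x_1^3x_2. S = -9/4x_1^2x_2^2 - 2x_1x_2^3 + x_1^3 - 1/2x_1^2x_2 + x_1^2 - 3/4x_1x_2 - 3/2x_2^2 + 6x_2.
  reduce S modulo (h_1, h_2, k_3):
  remainder 7/16x_2^4 - 15/16x_2^3 - 31/8x_2^2 + 81/8x_2 - 23/4 ≠ 0; add k_4 = 7/16x_2^4 - 15/16x_2^3 - 31/8x_2^2 + 81/8x_2 - 23/4 to the basis.

The other S-polynomials (S(h_2,k_3), S(h_1,k_4), S(h_2,k_4), S(k_3,k_4)) all reduce to 0 modulo the current basis, so we have a Gröbner basis.
Inter-reduce: drop elements whose leading term is divisible by another's, tail-reduce, and make monic.
Reduced Gröbner basis: {x_2^4 - 15/7x_2^3 - 62/7x_2^2 + 162/7x_2 - 92/7, x_1^3 + 9/16x_2^3 - 7/4x_1^2 + 11/16x_2^2 - 11/4x_1 - 5/2x_2 + 23/4, x_1x_2 + 1/2x_2^2 - x_1 + 1/2x_2 - 1}.

Same reduced basis, so the two generating sets span the same ideal.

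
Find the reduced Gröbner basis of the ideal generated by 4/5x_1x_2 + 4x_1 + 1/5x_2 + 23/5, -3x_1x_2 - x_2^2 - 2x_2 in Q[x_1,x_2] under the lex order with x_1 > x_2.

G = {x_1 - 1/15x_2^2 - 1/12x_2 + 23/20, x_2^3 + 25/4x_2^2 - 29/4x_2}

f_1 = 4/5x_1x_2 + 4x_1 + 1/5x_2 + 23/5, LT = x_1x_2.
f_2 = -3x_1x_2 - x_2^2 - 2x_2, LT = x_1x_2.

S(f_1,f_2): lcm = x_1x_2. S = 5x_1 - 1/3x_2^2 - 5/12x_2 + 23/4.
  leading term x_1: no divisor's leading term divides it; move 5x_1 to the remainder.
  leading term x_2^2: no divisor's leading term divides it; move -1/3x_2^2 to the remainder.
  leading term x_2: no divisor's leading term divides it; move -5/12x_2 to the remainder.
  leading term 1: no divisor's leading term divides it; move 23/4 to the remainder.
  remainder 5x_1 - 1/3x_2^2 - 5/12x_2 + 23/4 ≠ 0; add g_3 = 5x_1 - 1/3x_2^2 - 5/12x_2 + 23/4 to the basis.

S(f_1,g_3): lcm = x_1x_2. S = 5x_1 + 1/15x_2^3 + 1/12x_2^2 - 9/10x_2 + 23/4.
  leading term x_1: subtract (1)·g_3 from 5x_1 + 1/15x_2^3 + 1/12x_2^2 - 9/10x_2 + 23/4 → 1/15x_2^3 + 5/12x_2^2 - 29/60x_2
  leading term x_2^3: no divisor's leading term divides it; move 1/15x_2^3 to the remainder.
  leading term x_2^2: no divisor's leading term divides it; move 5/12x_2^2 to the remainder.
  leading term x_2: no divisor's leading term divides it; move -29/60x_2 to the remainder.
  remainder 1/15x_2^3 + 5/12x_2^2 - 29/60x_2 ≠ 0; add g_4 = 1/15x_2^3 + 5/12x_2^2 - 29/60x_2 to the basis.

S(f_2,g_3): lcm = x_1x_2. S = 1/15x_2^3 + 5/12x_2^2 - 29/60x_2.
  leading term x_2^3: subtract (1)·g_4 from 1/15x_2^3 + 5/12x_2^2 - 29/60x_2 → 0
  remainder 0.

S(f_1,g_4): lcm = x_1x_2^3. S = -5/4x_1x_2^2 + 29/4x_1x_2 + 1/4x_2^3 + 23/4x_2^2.
  leading term x_1x_2^2: subtract (-25/16x_2)·f_1 from -5/4x_1x_2^2 + 29/4x_1x_2 + 1/4x_2^3 + 23/4x_2^2 → 27/2x_1x_2 + 1/4x_2^3 + 97/16x_2^2 + 115/16x_2
  leading term x_1x_2: subtract (135/8)·f_1 from 27/2x_1x_2 + 1/4x_2^3 + 97/16x_2^2 + 115/16x_2 → -135/2x_1 + 1/4x_2^3 + 97/16x_2^2 + 61/16x_2 - 621/8
  leading term x_1: subtract (-27/2)·g_3 from -135/2x_1 + 1/4x_2^3 + 97/16x_2^2 + 61/16x_2 - 621/8 → 1/4x_2^3 + 25/16x_2^2 - 29/16x_2
  leading term x_2^3: subtract (15/4)·g_4 from 1/4x_2^3 + 25/16x_2^2 - 29/16x_2 → 0
  remainder 0.

S(f_2,g_4): lcm = x_1x_2^3. S = -25/4x_1x_2^2 + 29/4x_1x_2 + 1/3x_2^4 + 2/3x_2^3.
  leading term x_1x_2^2: subtract (-125/16x_2)·f_1 from -25/4x_1x_2^2 + 29/4x_1x_2 + 1/3x_2^4 + 2/3x_2^3 → 77/2x_1x_2 + 1/3x_2^4 + 2/3x_2^3 + 25/16x_2^2 + 575/16x_2
  leading term x_1x_2: subtract (385/8)·f_1 from 77/2x_1x_2 + 1/3x_2^4 + 2/3x_2^3 + 25/16x_2^2 + 575/16x_2 → -385/2x_1 + 1/3x_2^4 + 2/3x_2^3 + 25/16x_2^2 + 421/16x_2 - 1771/8
  leading term x_1: subtract (-77/2)·g_3 from -385/2x_1 + 1/3x_2^4 + 2/3x_2^3 + 25/16x_2^2 + 421/16x_2 - 1771/8 → 1/3x_2^4 + 2/3x_2^3 - 541/48x_2^2 + 493/48x_2
  leading term x_2^4: subtract (5x_2)·g_4 from 1/3x_2^4 + 2/3x_2^3 - 541/48x_2^2 + 493/48x_2 → -17/12x_2^3 - 425/48x_2^2 + 493/48x_2
  leading term x_2^3: subtract (-85/4)·g_4 from -17/12x_2^3 - 425/48x_2^2 + 493/48x_2 → 0
  remainder 0.

S(g_3,g_4): leading monomials are coprime, so the S-polynomial reduces to 0 (Buchberger's first criterion).
Every S-polynomial of the final basis reduces to 0, so we have a Gröbner basis.
Inter-reduce: drop elements whose leading term is divisible by another's, tail-reduce, and make monic.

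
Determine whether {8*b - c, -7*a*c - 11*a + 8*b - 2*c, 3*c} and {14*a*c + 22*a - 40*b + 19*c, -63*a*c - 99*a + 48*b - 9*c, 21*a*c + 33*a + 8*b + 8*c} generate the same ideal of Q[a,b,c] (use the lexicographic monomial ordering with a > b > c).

Two ideals are equal iff their reduced Gröbner bases coincide (the reduced basis is unique for a fixed ordering).
Buchberger on the first generating set:
f_1 = 8*b - c, LT = b.
f_2 = -7*a*c - 11*a + 8*b - 2*c, LT = a*c.
f_3 = 3*c, LT = c.

S(f_2,f_3): lcm = a*c. S = 11/7*a - 8/7*b + 2/7*c.
  leading term a: no divisor's leading term divides it; move 11/7*a to the remainder.
  leading term b: subtract (-1/7)·f_1 from -8/7*b + 2/7*c → 1/7*c
  leading term c: subtract (1/21)·f_3 from 1/7*c → 0
  remainder 11/7*a ≠ 0; add g_4 = 11/7*a to the basis.

The other S-polynomials (S(f_1,f_2), S(f_1,f_3), S(f_1,g_4), S(f_2,g_4), S(f_3,g_4)) all reduce to 0 modulo the current basis, so we have a Gröbner basis.
Inter-reduce: drop elements whose leading term is divisible by another's, tail-reduce, and make monic.
Reduced Gröbner basis: {a, b, c}.

Buchberger on the second generating set:
h_1 = 14*a*c + 22*a - 40*b + 19*c, LT = a*c.
h_2 = -63*a*c - 99*a + 48*b - 9*c, LT = a*c.
h_3 = 21*a*c + 33*a + 8*b + 8*c, LT = a*c.

S(h_1,h_2): lcm = a*c. S = -44/21*b + 17/14*c.
  leading term b: no divisor's leading term divides it; move -44/21*b to the remainder.
  leading term c: no divisor's leading term divides it; move 17/14*c to the remainder.
  remainder -44/21*b + 17/14*c ≠ 0; add k_4 = -44/21*b + 17/14*c to the basis.

S(h_1,h_3): lcm = a*c. S = -68/21*b + 41/42*c.
  leading term b: subtract (17/11)·k_4 from -68/21*b + 41/42*c → -208/231*c
  leading term c: no divisor's leading term divides it; move -208/231*c to the remainder.
  remainder -208/231*c ≠ 0; add k_5 = -208/231*c to the basis.

S(h_1,k_5): lcm = a*c. S = 11/7*a - 20/7*b + 19/14*c.
  leading term a: no divisor's leading term divides it; move 11/7*a to the remainder.
  leading term b: subtract (15/11)·k_4 from -20/7*b + 19/14*c → -23/77*c
  leading term c: subtract (69/208)·k_5 from -23/77*c → 0
  remainder 11/7*a ≠ 0; add k_6 = 11/7*a to the basis.

The other S-polynomials (S(h_2,h_3), S(h_1,k_4), S(h_2,k_4), S(h_3,k_4), S(h_2,k_5), S(h_3,k_5), S(k_4,k_5), S(h_1,k_6), S(h_2,k_6), S(h_3,k_6), S(k_4,k_6), S(k_5,k_6)) all reduce to 0 modulo the current basis, so we have a Gröbner basis.
Inter-reduce: drop elements whose leading term is divisible by another's, tail-reduce, and make monic.
Reduced Gröbner basis: {a, b, c}.

These coincide, so the ideals are equal.

Yes, the ideals are equal.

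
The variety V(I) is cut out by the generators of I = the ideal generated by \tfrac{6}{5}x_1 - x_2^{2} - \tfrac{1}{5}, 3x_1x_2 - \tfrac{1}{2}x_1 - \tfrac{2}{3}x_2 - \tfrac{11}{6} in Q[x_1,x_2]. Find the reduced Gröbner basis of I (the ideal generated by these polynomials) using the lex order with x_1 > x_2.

f_1 = \tfrac{6}{5}x_1 - x_2^{2} - \tfrac{1}{5}, LT = x_1.
f_2 = 3x_1x_2 - \tfrac{1}{2}x_1 - \tfrac{2}{3}x_2 - \tfrac{11}{6}, LT = x_1x_2.

S(f_1,f_2): lcm = x_1x_2. S = \tfrac{1}{6}x_1 - \tfrac{5}{6}x_2^{3} + \tfrac{1}{18}x_2 + \tfrac{11}{18}.
  leading term x_1: subtract (\tfrac{5}{36})·f_1 from \tfrac{1}{6}x_1 - \tfrac{5}{6}x_2^{3} + \tfrac{1}{18}x_2 + \tfrac{11}{18} → -\tfrac{5}{6}x_2^{3} + \tfrac{5}{36}x_2^{2} + \tfrac{1}{18}x_2 + \tfrac{23}{36}
  leading term x_2^{3}: no divisor's leading term divides it; move -\tfrac{5}{6}x_2^{3} to the remainder.
  leading term x_2^{2}: no divisor's leading term divides it; move \tfrac{5}{36}x_2^{2} to the remainder.
  leading term x_2: no divisor's leading term divides it; move \tfrac{1}{18}x_2 to the remainder.
  leading term 1: no divisor's leading term divides it; move \tfrac{23}{36} to the remainder.
  remainder -\tfrac{5}{6}x_2^{3} + \tfrac{5}{36}x_2^{2} + \tfrac{1}{18}x_2 + \tfrac{23}{36} ≠ 0; add g_3 = -\tfrac{5}{6}x_2^{3} + \tfrac{5}{36}x_2^{2} + \tfrac{1}{18}x_2 + \tfrac{23}{36} to the basis.

The other S-polynomials (S(f_1,g_3), S(f_2,g_3)) all reduce to 0 modulo the current basis, so we have a Gröbner basis.
Inter-reduce: drop elements whose leading term is divisible by another's, tail-reduce, and make monic.

G = {x_1 - \tfrac{5}{6}x_2^{2} - \tfrac{1}{6}, x_2^{3} - \tfrac{1}{6}x_2^{2} - \tfrac{1}{15}x_2 - \tfrac{23}{30}}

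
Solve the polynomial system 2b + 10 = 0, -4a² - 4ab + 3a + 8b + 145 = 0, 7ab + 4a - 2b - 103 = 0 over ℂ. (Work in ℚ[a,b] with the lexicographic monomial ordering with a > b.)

Compute a lex Gröbner basis by Buchberger's algorithm.
f_1 = 2b + 10, LT = b.
f_2 = -4a² - 4ab + 3a + 8b + 145, LT = a².
f_3 = 7ab + 4a - 2b - 103, LT = ab.

S(f_1,f_3): lcm = ab. S = 31/7a + 2/7b + 103/7.
  leading term a: no divisor's leading term divides it; move 31/7a to the remainder.
  leading term b: subtract (1/7)·f_1 from 2/7b + 103/7 → 93/7
  leading term 1: no divisor's leading term divides it; move 93/7 to the remainder.
  remainder 31/7a + 93/7 ≠ 0; add h_4 = 31/7a + 93/7 to the basis.

The other S-polynomials (S(f_1,f_2), S(f_2,f_3), S(f_1,h_4), S(f_2,h_4), S(f_3,h_4)) all reduce to 0 modulo the current basis, so we have a Gröbner basis.
Inter-reduce: drop elements whose leading term is divisible by another's, tail-reduce, and make monic.
Reduced Gröbner basis: {a + 3, b + 5}.

A lex Gröbner basis eliminates variables successively. Here b + 5 depends only on b, with roots {-5}; lifting each root through the earlier basis elements recovers the full solutions.
  b = -5: the earlier basis element becomes a + 3 = 0, giving a = -3 — point (-3, -5).
Each listed point satisfies every original equation (direct substitution).
This is the nonlinear analogue of row-reducing a linear system.

{(-3, -5)}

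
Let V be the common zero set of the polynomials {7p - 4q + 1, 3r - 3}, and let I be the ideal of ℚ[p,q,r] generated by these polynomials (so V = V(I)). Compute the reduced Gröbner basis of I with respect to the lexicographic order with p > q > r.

This is the nonlinear analogue of row-reducing a linear system.

f_1 = 7p - 4q + 1, LT = p.
f_2 = 3r - 3, LT = r.

S(f_1,f_2): leading monomials are coprime, so the S-polynomial reduces to 0 (Buchberger's first criterion).
Every S-polynomial of the final basis reduces to 0, so we have a Gröbner basis.

G = {p - 4/7q + 1/7, r - 1}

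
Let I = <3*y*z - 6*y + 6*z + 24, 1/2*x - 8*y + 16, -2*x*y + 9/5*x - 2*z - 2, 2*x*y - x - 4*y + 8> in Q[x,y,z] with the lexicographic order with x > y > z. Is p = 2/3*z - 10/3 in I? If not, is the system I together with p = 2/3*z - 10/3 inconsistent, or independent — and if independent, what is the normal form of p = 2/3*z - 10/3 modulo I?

First compute the reduced Gröbner basis of I by Buchberger's algorithm.
f_1 = 3*y*z - 6*y + 6*z + 24, LT = y*z.
f_2 = 1/2*x - 8*y + 16, LT = x.
f_3 = -2*x*y + 9/5*x - 2*z - 2, LT = x*y.
f_4 = 2*x*y - x - 4*y + 8, LT = x*y.

S(f_1,f_3): lcm = x*y*z. S = -2*x*y + 29/10*x*z + 8*x - z**2 - z.
  reduce S modulo (f_1, f_2, f_3, f_4):
  remainder -32*y**2 + 1424/5*y - z**2 - 933/5*z - 3136/5 ≠ 0; add h_5 = -32*y**2 + 1424/5*y - z**2 - 933/5*z - 3136/5 to the basis.

S(f_1,f_4): lcm = x*y*z. S = -2*x*y + 5/2*x*z + 8*x + 2*y*z - 4*z.
  reduce S modulo (f_1, f_2, f_3, f_4, h_5):
  remainder -44/5*y + z**2 + 93/5*z + 176/5 ≠ 0; add h_6 = -44/5*y + z**2 + 93/5*z + 176/5 to the basis.

S(f_2,f_3): lcm = x*y. S = 9/10*x - 16*y**2 + 32*y - z - 1.
  reduce S modulo (f_1, f_2, f_3, f_4, h_5, h_6):
  remainder -229/22*z**2 - 12167/110*z - 501/5 ≠ 0; add h_7 = -229/22*z**2 - 12167/110*z - 501/5 to the basis.

S(f_2,f_4): lcm = x*y. S = 1/2*x - 16*y**2 + 34*y - 4.
  reduce S modulo (f_1, f_2, f_3, f_4, h_5, h_6, h_7):
  remainder -684/229*z - 684/229 ≠ 0; add h_8 = -684/229*z - 684/229 to the basis.

The other S-polynomials (S(f_1,f_2), S(f_3,f_4), S(f_1,h_5), S(f_2,h_5), S(f_3,h_5), S(f_4,h_5), S(f_1,h_6), S(f_2,h_6), S(f_3,h_6), S(f_4,h_6), S(h_5,h_6), S(f_1,h_7), S(f_2,h_7), S(f_3,h_7), S(f_4,h_7), S(h_5,h_7), S(h_6,h_7), S(f_1,h_8), S(f_2,h_8), S(f_3,h_8), S(f_4,h_8), S(h_5,h_8), S(h_6,h_8), S(h_7,h_8)) all reduce to 0 modulo the current basis, so we have a Gröbner basis.
Inter-reduce: drop elements whose leading term is divisible by another's, tail-reduce, and make monic.
Reduced Gröbner basis: {x, y - 2, z + 1}.
Label its elements g_1 = x, g_2 = y - 2, g_3 = z + 1.

Reduce p = 2/3*z - 10/3 modulo G:
  leading term z: subtract (2/3)·g_3 from 2/3*z - 10/3 → -4
  leading term 1: no divisor's leading term divides it; move -4 to the remainder.
  normal form = -4.
The normal form is nonzero, so p ∉ I. Since p minus its normal form lies in I, I + (p) = I + (r) where r = -4; decide whether this ideal is the whole ring.
Here r = -4 is a nonzero constant, hence a unit: 1 ∈ I + (p), the Gröbner basis of I + (p) is {1}, and the enlarged system has no common solution — adjoining p is inconsistent.

Adjoining 2/3*z - 10/3 makes the ideal the whole ring: the system is inconsistent.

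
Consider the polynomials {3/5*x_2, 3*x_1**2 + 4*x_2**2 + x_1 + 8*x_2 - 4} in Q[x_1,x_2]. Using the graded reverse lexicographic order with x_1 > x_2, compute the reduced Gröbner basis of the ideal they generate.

f_1 = 3/5*x_2, LT = x_2.
f_2 = 3*x_1**2 + 4*x_2**2 + x_1 + 8*x_2 - 4, LT = x_1**2.

The S-polynomials (S(f_1,f_2)) all reduce to 0 modulo the current basis, so we have a Gröbner basis.

G = {x_1**2 + 1/3*x_1 - 4/3, x_2}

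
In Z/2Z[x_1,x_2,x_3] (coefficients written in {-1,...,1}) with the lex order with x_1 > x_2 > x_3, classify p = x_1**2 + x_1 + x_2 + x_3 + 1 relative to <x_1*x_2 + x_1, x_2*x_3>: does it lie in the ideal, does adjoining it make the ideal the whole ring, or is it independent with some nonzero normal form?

x_1**2 + x_1 + x_2 + x_3 + 1 is independent of I; its normal form modulo I is x_1**2 + x_1 + x_2 + x_3 + 1.

First compute the reduced Gröbner basis of I by Buchberger's algorithm.
f_1 = x_1*x_2 + x_1, LT = x_1*x_2.
f_2 = x_2*x_3, LT = x_2*x_3.

S(f_1,f_2): lcm = x_1*x_2*x_3. S = x_1*x_3.
  reduce S modulo (f_1, f_2):
  remainder x_1*x_3 ≠ 0; add h_3 = x_1*x_3 to the basis.

The other S-polynomials (S(f_1,h_3), S(f_2,h_3)) all reduce to 0 modulo the current basis, so we have a Gröbner basis.
Inter-reduce: drop elements whose leading term is divisible by another's, tail-reduce, and make monic.
Reduced Gröbner basis: {x_1*x_2 + x_1, x_1*x_3, x_2*x_3}.
Label its elements g_1 = x_1*x_2 + x_1, g_2 = x_1*x_3, g_3 = x_2*x_3.

Reduce p = x_1**2 + x_1 + x_2 + x_3 + 1 modulo G:
  leading term x_1**2: no divisor's leading term divides it; move x_1**2 to the remainder.
  leading term x_1: no divisor's leading term divides it; move x_1 to the remainder.
  leading term x_2: no divisor's leading term divides it; move x_2 to the remainder.
  leading term x_3: no divisor's leading term divides it; move x_3 to the remainder.
  leading term 1: no divisor's leading term divides it; move 1 to the remainder.
  normal form = x_1**2 + x_1 + x_2 + x_3 + 1.
The normal form is nonzero, so p ∉ I. Since p minus its normal form lies in I, I + (p) = I + (r) where r = x_1**2 + x_1 + x_2 + x_3 + 1; decide whether this ideal is the whole ring.
Run Buchberger on G together with r (pairs among the g_i already reduce to 0 since G is a Gröbner basis):
g_1 = x_1*x_2 + x_1, LT = x_1*x_2.
g_2 = x_1*x_3, LT = x_1*x_3.
g_3 = x_2*x_3, LT = x_2*x_3.
r = x_1**2 + x_1 + x_2 + x_3 + 1, LT = x_1**2.

S(g_1,r): lcm = x_1**2*x_2. S = x_1**2 + x_1*x_2 + x_2**2 + x_2*x_3 + x_2.
  reduce S modulo (g_1, g_2, g_3, r):
  remainder x_2**2 + x_3 + 1 ≠ 0; add m_5 = x_2**2 + x_3 + 1 to the basis.

S(g_2,r): lcm = x_1**2*x_3. S = x_1*x_3 + x_2*x_3 + x_3**2 + x_3.
  reduce S modulo (g_1, g_2, g_3, r, m_5):
  remainder x_3**2 + x_3 ≠ 0; add m_6 = x_3**2 + x_3 to the basis.

The other S-polynomials (S(g_1,g_2), S(g_1,g_3), S(g_2,g_3), S(g_3,r), S(g_1,m_5), S(g_2,m_5), S(g_3,m_5), S(r,m_5), S(g_1,m_6), S(g_2,m_6), S(g_3,m_6), S(r,m_6), S(m_5,m_6)) all reduce to 0 modulo the current basis, so we have a Gröbner basis.
Inter-reduce: drop elements whose leading term is divisible by another's, tail-reduce, and make monic.
Reduced Gröbner basis: {x_1**2 + x_1 + x_2 + x_3 + 1, x_1*x_2 + x_1, x_1*x_3, x_2**2 + x_3 + 1, x_2*x_3, x_3**2 + x_3}.
The reduced Gröbner basis of I + (p) is {x_1**2 + x_1 + x_2 + x_3 + 1, x_1*x_2 + x_1, x_1*x_3, x_2**2 + x_3 + 1, x_2*x_3, x_3**2 + x_3} ≠ {1}, a proper ideal, so the enlarged system stays consistent: p is independent of I, with normal form x_1**2 + x_1 + x_2 + x_3 + 1.

The remainder on division by a Gröbner basis is unique — it is the normal form.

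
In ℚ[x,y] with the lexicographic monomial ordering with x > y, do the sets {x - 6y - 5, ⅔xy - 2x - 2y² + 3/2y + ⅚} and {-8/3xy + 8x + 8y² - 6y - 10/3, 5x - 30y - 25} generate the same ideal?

Yes, the ideals are equal.

Since reduced Gröbner bases are canonical representatives of ideals under a given ordering, it suffices to compute and compare them.
Buchberger on the first generating set:
f_1 = x - 6y - 5, LT = x.
f_2 = ⅔xy - 2x - 2y² + 3/2y + ⅚, LT = xy.

S(f_1,f_2): lcm = xy. S = 3x - 3y² - 29/4y - 5/4.
  reduce S modulo (f_1, f_2):
  remainder -3y² + 43/4y + 55/4 ≠ 0; add g_3 = -3y² + 43/4y + 55/4 to the basis.

The other S-polynomials (S(f_1,g_3), S(f_2,g_3)) all reduce to 0 modulo the current basis, so we have a Gröbner basis.
Inter-reduce: drop elements whose leading term is divisible by another's, tail-reduce, and make monic.
Reduced Gröbner basis: {x - 6y - 5, y² - 43/12y - 55/12}.

Buchberger on the second generating set:
h_1 = -8/3xy + 8x + 8y² - 6y - 10/3, LT = xy.
h_2 = 5x - 30y - 25, LT = x.

S(h_1,h_2): lcm = xy. S = -3x + 3y² + 29/4y + 5/4.
  reduce S modulo (h_1, h_2):
  remainder 3y² - 43/4y - 55/4 ≠ 0; add k_3 = 3y² - 43/4y - 55/4 to the basis.

The other S-polynomials (S(h_1,k_3), S(h_2,k_3)) all reduce to 0 modulo the current basis, so we have a Gröbner basis.
Inter-reduce: drop elements whose leading term is divisible by another's, tail-reduce, and make monic.
Reduced Gröbner basis: {x - 6y - 5, y² - 43/12y - 55/12}.

Same reduced basis, so the two generating sets span the same ideal.
The same test decides containment: I ⊆ J iff every generator of I reduces to 0 modulo a Gröbner basis of J.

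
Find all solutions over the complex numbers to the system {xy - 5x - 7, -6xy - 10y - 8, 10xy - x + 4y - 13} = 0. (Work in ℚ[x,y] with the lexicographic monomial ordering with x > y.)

Compute a lex Gröbner basis by Buchberger's algorithm.
f_1 = xy - 5x - 7, LT = xy.
f_2 = -6xy - 10y - 8, LT = xy.
f_3 = 10xy - x + 4y - 13, LT = xy.

S(f_1,f_2): lcm = xy. S = -5x - 5/3y - 25/3.
  reduce S modulo (f_1, f_2, f_3):
  remainder -5x - 5/3y - 25/3 ≠ 0; add h_4 = -5x - 5/3y - 25/3 to the basis.

S(f_1,f_3): lcm = xy. S = -49/10x - ⅖y - 57/10.
  reduce S modulo (f_1, f_2, f_3, h_4):
  remainder 37/30y + 37/15 ≠ 0; add h_5 = 37/30y + 37/15 to the basis.

The other S-polynomials (S(f_2,f_3), S(f_1,h_4), S(f_2,h_4), S(f_3,h_4), S(f_1,h_5), S(f_2,h_5), S(f_3,h_5), S(h_4,h_5)) all reduce to 0 modulo the current basis, so we have a Gröbner basis.
Inter-reduce: drop elements whose leading term is divisible by another's, tail-reduce, and make monic.
Reduced Gröbner basis: {x + 1, y + 2}.

The lex basis is triangular: the last element involves only y. Solving y + 2 = 0 gives y ∈ {-2}; substituting each value into the earlier elements determines the remaining variables.
  y = -2: the earlier basis element becomes x + 1 = 0, giving x = -1 — point (-1, -2).

{(-1, -2)}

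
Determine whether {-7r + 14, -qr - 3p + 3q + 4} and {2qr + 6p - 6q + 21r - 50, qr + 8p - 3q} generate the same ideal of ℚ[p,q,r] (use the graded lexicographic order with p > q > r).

Equality of ideals is decidable: compute both reduced Gröbner bases (unique for the ordering) and check whether they agree.
Buchberger on the first generating set:
f_1 = -7r + 14, LT = r.
f_2 = -qr - 3p + 3q + 4, LT = qr.

S(f_1,f_2): lcm = qr. S = -3p + q + 4.
  reduce S modulo (f_1, f_2):
  remainder -3p + q + 4 ≠ 0; add g_3 = -3p + q + 4 to the basis.

The other S-polynomials (S(f_1,g_3), S(f_2,g_3)) all reduce to 0 modulo the current basis, so we have a Gröbner basis.
Inter-reduce: drop elements whose leading term is divisible by another's, tail-reduce, and make monic.
Reduced Gröbner basis: {p - ⅓q - 4/3, r - 2}.

Buchberger on the second generating set:
h_1 = 2qr + 6p - 6q + 21r - 50, LT = qr.
h_2 = qr + 8p - 3q, LT = qr.

S(h_1,h_2): lcm = qr. S = -5p + 21/2r - 25.
  reduce S modulo (h_1, h_2):
  remainder -5p + 21/2r - 25 ≠ 0; add k_3 = -5p + 21/2r - 25 to the basis.

The other S-polynomials (S(h_1,k_3), S(h_2,k_3)) all reduce to 0 modulo the current basis, so we have a Gröbner basis.
Inter-reduce: drop elements whose leading term is divisible by another's, tail-reduce, and make monic.
Reduced Gröbner basis: {qr - 3q + 84/5r - 40, p - 21/10r + 5}.

The bases are distinct; the ideals are different.

No, the ideals differ.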